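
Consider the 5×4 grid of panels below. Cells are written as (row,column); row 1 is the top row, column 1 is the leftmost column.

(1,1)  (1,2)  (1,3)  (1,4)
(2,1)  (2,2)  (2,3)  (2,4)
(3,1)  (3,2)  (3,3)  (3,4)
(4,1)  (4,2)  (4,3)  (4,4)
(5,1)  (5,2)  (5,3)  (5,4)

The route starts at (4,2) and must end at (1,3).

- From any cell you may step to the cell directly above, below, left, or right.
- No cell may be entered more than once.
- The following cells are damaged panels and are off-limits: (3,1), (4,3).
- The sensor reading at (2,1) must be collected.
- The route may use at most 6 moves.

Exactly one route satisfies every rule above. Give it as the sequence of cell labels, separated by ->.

(4,2) -> (3,2) -> (2,2) -> (2,1) -> (1,1) -> (1,2) -> (1,3)

Any route must reach (2,1) and still end at (1,3) within 6 moves, so the order of the required stops is forced.
Route from (4,2): up 2 to (2,2), left 1 to (2,1), up 1 to (1,1), right 2 to (1,3) — 6 moves in all.
Check: all required cells visited; 6 ≤ 6 moves.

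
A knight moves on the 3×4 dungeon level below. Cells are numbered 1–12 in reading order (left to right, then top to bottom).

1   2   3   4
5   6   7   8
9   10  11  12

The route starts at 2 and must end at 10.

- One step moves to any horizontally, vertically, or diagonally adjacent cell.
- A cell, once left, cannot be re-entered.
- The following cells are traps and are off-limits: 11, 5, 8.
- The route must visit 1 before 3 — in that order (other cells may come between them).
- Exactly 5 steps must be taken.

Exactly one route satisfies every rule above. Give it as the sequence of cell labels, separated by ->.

The waypoints must appear in the order 1, 3, with no cell reused.
Route from 2: left to 1, down-right to 6, up-right to 3, down to 7, down-left to 10 — 5 moves in all.
Check: order respected (1 at step 1, 3 at step 3); 5 moves as required.

2 -> 1 -> 6 -> 3 -> 7 -> 10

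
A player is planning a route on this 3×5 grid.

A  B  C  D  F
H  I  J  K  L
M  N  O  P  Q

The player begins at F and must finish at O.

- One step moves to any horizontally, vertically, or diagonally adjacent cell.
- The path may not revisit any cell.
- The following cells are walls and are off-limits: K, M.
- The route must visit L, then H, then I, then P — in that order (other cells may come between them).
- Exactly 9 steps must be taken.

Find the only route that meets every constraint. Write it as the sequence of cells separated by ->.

F -> L -> D -> C -> B -> H -> I -> J -> P -> O

The waypoints must appear in the order L, H, I, P, with no cell reused.
Route from F: down 1 to L, up-left 1 to D, left 2 to B, down-left 1 to H, right 2 to J, down-right 1 to P, left 1 to O — 9 moves in all.
Check: order respected (L at step 1, H at step 5, I at step 6, P at step 8); 9 moves as required.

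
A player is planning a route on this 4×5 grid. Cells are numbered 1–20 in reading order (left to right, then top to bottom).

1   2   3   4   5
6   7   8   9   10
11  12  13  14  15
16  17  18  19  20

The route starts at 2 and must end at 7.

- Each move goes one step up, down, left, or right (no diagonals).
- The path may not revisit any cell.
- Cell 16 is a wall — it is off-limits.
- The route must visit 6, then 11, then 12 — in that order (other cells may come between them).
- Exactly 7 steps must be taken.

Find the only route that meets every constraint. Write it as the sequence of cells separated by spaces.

The waypoints must appear in the order 6, 11, 12, with no cell reused.
Route from 2: left to 1, 2× down (reaching 11), 2× right (reaching 13), up to 8, left to 7 — 7 moves in all.
Check: order respected (6 at step 2, 11 at step 3, 12 at step 4); 7 moves as required.

2 1 6 11 12 13 8 7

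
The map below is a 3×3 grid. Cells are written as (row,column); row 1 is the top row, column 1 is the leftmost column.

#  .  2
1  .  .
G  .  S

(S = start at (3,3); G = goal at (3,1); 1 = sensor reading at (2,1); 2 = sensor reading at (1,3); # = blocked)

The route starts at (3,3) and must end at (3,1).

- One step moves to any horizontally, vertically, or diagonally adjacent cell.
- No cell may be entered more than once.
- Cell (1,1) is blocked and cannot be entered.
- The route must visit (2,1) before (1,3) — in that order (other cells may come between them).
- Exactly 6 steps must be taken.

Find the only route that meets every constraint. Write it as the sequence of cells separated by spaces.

(3,3) (3,2) (2,1) (1,2) (1,3) (2,2) (3,1)

The waypoints must appear in the order (2,1), (1,3), with no cell reused.
Route from (3,3): left to (3,2), up-left to (2,1), up-right to (1,2), right to (1,3), 2× down-left (reaching (3,1)) — 6 moves in all.
Check: order respected (1 at step 2, 2 at step 4); 6 moves as required.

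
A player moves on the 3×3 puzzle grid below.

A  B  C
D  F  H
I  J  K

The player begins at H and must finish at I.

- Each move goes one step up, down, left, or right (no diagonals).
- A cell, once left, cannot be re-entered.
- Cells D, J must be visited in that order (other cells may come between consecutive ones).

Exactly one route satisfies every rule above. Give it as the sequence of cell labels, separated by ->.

H -> C -> B -> A -> D -> F -> J -> I

The waypoints must appear in the order D, J, with no cell reused.
Route from H: up 1 to C, left 2 to A, down 1 to D, right 1 to F, down 1 to J, left 1 to I — 7 moves in all.
Check: order respected (D at step 4, J at step 6).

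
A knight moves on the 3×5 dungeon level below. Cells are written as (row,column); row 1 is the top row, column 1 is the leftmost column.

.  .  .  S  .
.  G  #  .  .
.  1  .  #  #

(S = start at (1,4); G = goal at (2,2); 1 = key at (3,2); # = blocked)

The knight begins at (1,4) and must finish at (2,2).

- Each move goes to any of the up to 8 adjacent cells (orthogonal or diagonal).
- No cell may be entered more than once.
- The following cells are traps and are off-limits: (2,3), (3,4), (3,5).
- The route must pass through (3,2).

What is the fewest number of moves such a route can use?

Any route passes through (3,2) somewhere between (1,4) and (2,2). Summing Chebyshev distances along the two legs ((1,4) → (3,2) → (2,2)) gives a lower bound of 2 + 1 = 3 moves.
That bound ignores the blocked cells. Measuring each leg by the fewest moves that actually steer around them ((1,4)→(3,2): 3; (3,2)→(2,2): 1) raises the lower bound to 4.
A route of 4 moves exists: (1,4) → (2,4) → (3,3) → (3,2) → (2,2).
Since 4 matches that lower bound, it is optimal.

4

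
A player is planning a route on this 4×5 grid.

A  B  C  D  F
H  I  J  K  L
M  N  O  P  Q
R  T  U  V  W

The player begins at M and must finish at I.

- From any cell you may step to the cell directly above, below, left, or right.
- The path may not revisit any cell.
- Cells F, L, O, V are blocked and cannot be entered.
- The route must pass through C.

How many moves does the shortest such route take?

Any route passes through C somewhere between M and I. Summing Manhattan distances along the two legs (M → C → I) gives a lower bound of 4 + 2 = 6 moves.
A route of 6 moves achieves this: M → H → A → B → C → J → I.
Since 6 matches the lower bound, it is optimal.

6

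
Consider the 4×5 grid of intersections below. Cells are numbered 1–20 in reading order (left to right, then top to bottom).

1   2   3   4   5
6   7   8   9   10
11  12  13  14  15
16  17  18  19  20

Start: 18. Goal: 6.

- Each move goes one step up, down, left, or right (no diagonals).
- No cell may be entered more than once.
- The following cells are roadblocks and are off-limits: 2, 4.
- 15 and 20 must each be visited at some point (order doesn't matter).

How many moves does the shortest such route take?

Any route passes through 15 and 20 in some order between 18 and 6. Summing Manhattan distances along each leg and taking the cheapest ordering (18 → 20 → 15 → 6) gives a lower bound of 2 + 1 + 5 = 8 moves.
A route of 8 moves achieves this: 18 → 19 → 20 → 15 → 10 → 9 → 8 → 7 → 6.
Since 8 matches the lower bound, it is optimal.

8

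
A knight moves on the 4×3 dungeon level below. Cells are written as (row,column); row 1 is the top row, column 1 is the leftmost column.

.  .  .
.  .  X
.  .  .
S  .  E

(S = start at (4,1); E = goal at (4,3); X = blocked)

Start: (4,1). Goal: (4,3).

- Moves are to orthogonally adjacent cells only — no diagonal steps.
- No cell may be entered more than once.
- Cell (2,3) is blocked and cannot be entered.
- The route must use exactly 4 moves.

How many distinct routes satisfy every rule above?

Need simple routes of exactly 4 moves from (4,1) to (4,3) (Manhattan distance 2, so 1 moves are spent on a detour and 1 undoing it).
Enumerating: (4,1) (3,1) (3,2) (4,2) (4,3) | (4,1) (3,1) (3,2) (3,3) (4,3) | (4,1) (4,2) (3,2) (3,3) (4,3).
That gives 3 routes.

3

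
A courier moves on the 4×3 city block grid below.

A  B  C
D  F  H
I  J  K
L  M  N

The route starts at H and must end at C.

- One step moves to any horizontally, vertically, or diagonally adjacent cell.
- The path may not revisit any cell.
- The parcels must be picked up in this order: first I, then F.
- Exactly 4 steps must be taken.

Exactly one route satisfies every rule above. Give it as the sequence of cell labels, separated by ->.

H -> J -> I -> F -> C

The waypoints must appear in the order I, F, with no cell reused.
Route from H: down-left to J, left to I, 2× up-right (reaching C) — 4 moves in all.
Check: order respected (I at step 2, F at step 3); 4 moves as required.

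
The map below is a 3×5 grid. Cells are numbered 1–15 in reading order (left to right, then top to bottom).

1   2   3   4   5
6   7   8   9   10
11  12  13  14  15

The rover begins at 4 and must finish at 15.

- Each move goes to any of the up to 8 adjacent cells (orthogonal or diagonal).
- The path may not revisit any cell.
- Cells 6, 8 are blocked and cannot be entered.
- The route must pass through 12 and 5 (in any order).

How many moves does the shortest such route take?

8

Any route passes through 12 and 5 in some order between 4 and 15. Summing Chebyshev distances along each leg and taking the cheapest ordering (4 → 12 → 5 → 15) gives a lower bound of 2 + 3 + 2 = 7 moves.
The shortest route satisfying every rule uses 8 moves: 4 → 3 → 7 → 12 → 13 → 9 → 5 → 10 → 15.
The bound of 7 isn't tight here; checking systematically, no route of length 7 through 7 satisfies every constraint, so 8 is the minimum.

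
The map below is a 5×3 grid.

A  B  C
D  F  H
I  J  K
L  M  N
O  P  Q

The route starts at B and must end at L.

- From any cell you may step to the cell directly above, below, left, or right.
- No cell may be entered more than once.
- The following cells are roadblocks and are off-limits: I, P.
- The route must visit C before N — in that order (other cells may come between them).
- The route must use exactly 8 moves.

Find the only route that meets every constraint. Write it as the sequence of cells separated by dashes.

B - C - H - F - J - K - N - M - L

The waypoints must appear in the order C, N, with no cell reused.
Route from B: right 1 to C, down 1 to H, left 1 to F, down 1 to J, right 1 to K, down 1 to N, left 2 to L — 8 moves in all.
Check: order respected (C at step 1, N at step 6); 8 moves as required.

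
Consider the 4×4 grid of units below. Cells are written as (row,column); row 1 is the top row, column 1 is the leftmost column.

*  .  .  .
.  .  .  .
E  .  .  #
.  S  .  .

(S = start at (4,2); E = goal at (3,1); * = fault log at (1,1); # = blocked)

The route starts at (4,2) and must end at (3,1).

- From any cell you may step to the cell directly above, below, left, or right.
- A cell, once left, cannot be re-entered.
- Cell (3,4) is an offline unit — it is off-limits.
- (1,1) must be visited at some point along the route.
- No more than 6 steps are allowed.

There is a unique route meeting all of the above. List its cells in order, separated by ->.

The 6-move cap with required stops at (1,1) leaves no slack for detours.
Route from (4,2): up 3 to (1,2), left 1 to (1,1), down 2 to (3,1) — 6 moves in all.
Check: all required cells visited; 6 ≤ 6 moves.

(4,2) -> (3,2) -> (2,2) -> (1,2) -> (1,1) -> (2,1) -> (3,1)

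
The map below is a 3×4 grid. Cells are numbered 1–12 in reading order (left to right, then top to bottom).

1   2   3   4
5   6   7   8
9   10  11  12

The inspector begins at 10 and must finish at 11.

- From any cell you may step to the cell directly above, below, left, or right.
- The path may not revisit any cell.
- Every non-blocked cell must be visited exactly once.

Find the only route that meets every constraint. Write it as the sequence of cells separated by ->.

10 -> 9 -> 5 -> 1 -> 2 -> 6 -> 7 -> 3 -> 4 -> 8 -> 12 -> 11

Need to visit all 12 open cells exactly once, starting at 10 and ending at 11.
Cell 4 has only two open neighbours (8 and 3), so the path must pass straight through it: one of those is the cell it's entered from and the other is where it exits.
Route from 10: left 1 to 9, up 2 to 1, right 1 to 2, down 1 to 6, right 1 to 7, up 1 to 3, right 1 to 4, down 2 to 12, left 1 to 11 — 11 moves in all.
Check: all 12 open cells covered.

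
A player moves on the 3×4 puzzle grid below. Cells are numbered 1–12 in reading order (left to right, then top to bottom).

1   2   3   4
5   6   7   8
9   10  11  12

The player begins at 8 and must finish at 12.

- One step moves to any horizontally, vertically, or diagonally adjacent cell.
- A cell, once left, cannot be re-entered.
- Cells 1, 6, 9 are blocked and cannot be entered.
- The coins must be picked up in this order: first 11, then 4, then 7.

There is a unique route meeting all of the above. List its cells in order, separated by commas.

8, 11, 10, 5, 2, 3, 4, 7, 12

The waypoints must appear in the order 11, 4, 7, with no cell reused.
Route from 8: down-left 1 to 11, left 1 to 10, up-left 1 to 5, up-right 1 to 2, right 2 to 4, down-left 1 to 7, down-right 1 to 12 — 8 moves in all.
Check: order respected (11 at step 1, 4 at step 6, 7 at step 7).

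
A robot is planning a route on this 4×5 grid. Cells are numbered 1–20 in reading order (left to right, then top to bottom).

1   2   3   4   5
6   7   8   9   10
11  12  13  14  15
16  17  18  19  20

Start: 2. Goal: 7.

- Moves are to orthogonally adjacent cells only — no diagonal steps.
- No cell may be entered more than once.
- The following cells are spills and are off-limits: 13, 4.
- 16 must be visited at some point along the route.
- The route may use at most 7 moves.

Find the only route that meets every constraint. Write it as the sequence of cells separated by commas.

The 7-move cap with required stops at 16 leaves no slack for detours.
Route from 2: left 1 to 1, down 3 to 16, right 1 to 17, up 2 to 7 — 7 moves in all.
Check: all required cells visited; 7 ≤ 7 moves.

2, 1, 6, 11, 16, 17, 12, 7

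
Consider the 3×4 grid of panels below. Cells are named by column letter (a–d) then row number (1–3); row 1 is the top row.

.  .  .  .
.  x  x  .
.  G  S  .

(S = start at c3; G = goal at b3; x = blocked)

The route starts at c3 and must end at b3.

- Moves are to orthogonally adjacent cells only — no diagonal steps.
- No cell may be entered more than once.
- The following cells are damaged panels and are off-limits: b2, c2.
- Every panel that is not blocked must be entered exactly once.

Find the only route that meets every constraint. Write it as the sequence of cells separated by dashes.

Need to visit all 10 open cells exactly once, starting at c3 and ending at b3.
Route from c3: right 1 to d3, up 2 to d1, left 3 to a1, down 2 to a3, right 1 to b3 — 9 moves in all.
Check: all 10 open cells covered.

c3 - d3 - d2 - d1 - c1 - b1 - a1 - a2 - a3 - b3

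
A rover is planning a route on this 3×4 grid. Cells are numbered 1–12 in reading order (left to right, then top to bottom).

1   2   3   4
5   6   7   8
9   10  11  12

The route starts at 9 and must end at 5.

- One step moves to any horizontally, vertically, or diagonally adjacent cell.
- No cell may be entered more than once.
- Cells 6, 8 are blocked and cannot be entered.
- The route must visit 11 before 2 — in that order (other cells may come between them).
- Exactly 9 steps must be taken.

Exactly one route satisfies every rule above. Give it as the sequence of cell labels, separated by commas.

9, 10, 11, 12, 7, 4, 3, 2, 1, 5

The waypoints must appear in the order 11, 2, with no cell reused.
Route from 9: 3× right (reaching 12), up-left to 7, up-right to 4, 3× left (reaching 1), down to 5 — 9 moves in all.
Check: order respected (11 at step 2, 2 at step 7); 9 moves as required.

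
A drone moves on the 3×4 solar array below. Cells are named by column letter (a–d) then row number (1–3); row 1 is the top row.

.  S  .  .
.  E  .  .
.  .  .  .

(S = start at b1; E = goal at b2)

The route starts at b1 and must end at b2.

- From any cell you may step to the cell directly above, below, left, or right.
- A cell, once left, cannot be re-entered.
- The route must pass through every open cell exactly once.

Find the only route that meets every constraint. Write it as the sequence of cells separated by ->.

Need to visit all 12 open cells exactly once, starting at b1 and ending at b2.
Cell a1 has only two open neighbours (a2 and b1), so the path must pass straight through it: one of those is the cell it's entered from and the other is where it exits.
Route from b1: left 1 to a1, down 2 to a3, right 3 to d3, up 2 to d1, left 1 to c1, down 1 to c2, left 1 to b2 — 11 moves in all.
Check: all 12 open cells covered.

b1 -> a1 -> a2 -> a3 -> b3 -> c3 -> d3 -> d2 -> d1 -> c1 -> c2 -> b2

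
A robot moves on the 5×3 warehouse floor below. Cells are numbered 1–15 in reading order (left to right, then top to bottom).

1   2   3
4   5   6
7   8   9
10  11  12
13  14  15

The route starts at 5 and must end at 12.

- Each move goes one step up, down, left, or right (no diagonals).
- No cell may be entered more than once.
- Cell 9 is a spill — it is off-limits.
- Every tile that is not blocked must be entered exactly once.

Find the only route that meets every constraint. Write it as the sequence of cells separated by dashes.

5 - 6 - 3 - 2 - 1 - 4 - 7 - 8 - 11 - 10 - 13 - 14 - 15 - 12

Need to visit all 14 open cells exactly once, starting at 5 and ending at 12.
Route from 5: right to 6, up to 3, 2× left (reaching 1), 2× down (reaching 7), right to 8, down to 11, left to 10, down to 13, 2× right (reaching 15), up to 12 — 13 moves in all.
Check: all 14 open cells covered.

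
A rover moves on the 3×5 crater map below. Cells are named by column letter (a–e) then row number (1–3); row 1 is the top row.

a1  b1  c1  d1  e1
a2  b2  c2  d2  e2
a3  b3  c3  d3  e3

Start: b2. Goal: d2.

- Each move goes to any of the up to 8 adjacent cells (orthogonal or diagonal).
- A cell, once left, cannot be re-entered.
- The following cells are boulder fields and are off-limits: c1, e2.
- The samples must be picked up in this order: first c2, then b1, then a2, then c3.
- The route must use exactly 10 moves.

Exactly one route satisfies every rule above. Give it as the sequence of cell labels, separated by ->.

b2 -> c2 -> b1 -> a1 -> a2 -> a3 -> b3 -> c3 -> d3 -> e3 -> d2

The waypoints must appear in the order c2, b1, a2, c3, with no cell reused.
Route from b2: right 1 to c2, up-left 1 to b1, left 1 to a1, down 2 to a3, right 4 to e3, up-left 1 to d2 — 10 moves in all.
Check: order respected (c2 at step 1, b1 at step 2, a2 at step 4, c3 at step 7); 10 moves as required.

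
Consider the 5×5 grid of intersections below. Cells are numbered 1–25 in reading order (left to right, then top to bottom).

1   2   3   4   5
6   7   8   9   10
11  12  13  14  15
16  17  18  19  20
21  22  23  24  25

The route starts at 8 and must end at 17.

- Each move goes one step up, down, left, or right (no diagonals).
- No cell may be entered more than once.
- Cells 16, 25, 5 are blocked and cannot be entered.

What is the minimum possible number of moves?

3

The Manhattan distance from 8 to 17 is |2−4| + |3−2| = 3, so at least 3 moves are needed.
A route of 3 moves achieves this: 8 → 13 → 18 → 17.
Since 3 matches the lower bound, it is optimal.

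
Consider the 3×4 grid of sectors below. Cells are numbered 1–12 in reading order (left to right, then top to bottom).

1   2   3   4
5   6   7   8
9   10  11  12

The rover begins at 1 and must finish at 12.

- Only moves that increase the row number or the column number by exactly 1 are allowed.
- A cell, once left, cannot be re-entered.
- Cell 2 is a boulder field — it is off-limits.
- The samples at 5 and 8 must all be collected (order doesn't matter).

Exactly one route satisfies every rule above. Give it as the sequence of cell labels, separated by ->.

Moves only go right or down, so the column and row indices never decrease.
Route from 1: down to 5, 3× right (reaching 8), down to 12 — 5 moves in all.
Check: all required cells visited.

1 -> 5 -> 6 -> 7 -> 8 -> 12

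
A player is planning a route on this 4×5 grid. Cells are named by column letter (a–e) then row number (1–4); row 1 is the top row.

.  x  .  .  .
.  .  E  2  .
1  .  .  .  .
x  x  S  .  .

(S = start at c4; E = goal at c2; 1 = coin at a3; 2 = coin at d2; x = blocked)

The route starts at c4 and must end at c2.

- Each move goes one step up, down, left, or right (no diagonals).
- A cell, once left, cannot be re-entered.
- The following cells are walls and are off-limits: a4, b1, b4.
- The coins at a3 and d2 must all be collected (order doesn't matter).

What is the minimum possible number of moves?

Any route passes through a3 and d2 in some order between c4 and c2. Summing Manhattan distances along each leg and taking the cheapest ordering (c4 → a3 → d2 → c2) gives a lower bound of 3 + 4 + 1 = 8 moves.
The shortest route satisfying every rule uses 12 moves: c4 → d4 → e4 → e3 → e2 → d2 → d3 → c3 → b3 → a3 → a2 → b2 → c2.
The no-revisit rule (legs can't share cells) pushes the minimum above the 8-move bound; an exhaustive check rules out every length from 8 to 11 (on a 4-connected grid the length of any start-to-goal walk has the same parity as the Manhattan bound, so only lengths 8, 10, 12, … need checking), leaving 12 as the minimum.

12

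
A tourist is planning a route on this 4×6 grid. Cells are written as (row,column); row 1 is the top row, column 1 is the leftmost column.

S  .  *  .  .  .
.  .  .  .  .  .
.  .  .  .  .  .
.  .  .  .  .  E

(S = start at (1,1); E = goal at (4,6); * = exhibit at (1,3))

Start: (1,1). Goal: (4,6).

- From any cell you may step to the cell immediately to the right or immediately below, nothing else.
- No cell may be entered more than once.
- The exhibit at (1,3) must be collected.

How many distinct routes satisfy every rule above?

A right/down-only route from (1,1) to (4,6) makes exactly 3 down-moves and 5 right-moves in some order.
With no other constraints that would be C(8,3) = 56 routes.
Split at (1,3) and multiply the segment counts: (1,1)→(1,3): 1; (1,3)→(4,6): 20; product = 20.
That gives 20 routes.

20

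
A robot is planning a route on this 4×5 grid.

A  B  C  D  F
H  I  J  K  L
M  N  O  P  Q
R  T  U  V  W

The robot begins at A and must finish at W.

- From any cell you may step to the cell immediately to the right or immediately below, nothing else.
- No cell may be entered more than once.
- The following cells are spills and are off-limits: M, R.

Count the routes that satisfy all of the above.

A right/down-only route from A to W makes exactly 3 down-moves and 4 right-moves in some order.
With no other constraints that would be C(7,3) = 35 routes.
Subtract routes through each blocked cell (inclusion–exclusion for overlaps): − through M: 5 − through R: 1 + through M&R: 1 → 30.
That gives 30 routes.

30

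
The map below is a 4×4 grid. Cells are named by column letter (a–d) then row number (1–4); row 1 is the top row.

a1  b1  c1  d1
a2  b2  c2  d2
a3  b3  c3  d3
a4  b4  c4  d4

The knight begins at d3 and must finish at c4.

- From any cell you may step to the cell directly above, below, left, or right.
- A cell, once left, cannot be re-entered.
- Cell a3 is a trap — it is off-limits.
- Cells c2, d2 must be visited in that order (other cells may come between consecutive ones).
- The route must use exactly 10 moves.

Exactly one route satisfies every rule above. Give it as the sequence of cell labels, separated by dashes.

The waypoints must appear in the order c2, d2, with no cell reused.
Route from d3: left 1 to c3, up 1 to c2, right 1 to d2, up 1 to d1, left 2 to b1, down 3 to b4, right 1 to c4 — 10 moves in all.
Check: order respected (c2 at step 2, d2 at step 3); 10 moves as required.

d3 - c3 - c2 - d2 - d1 - c1 - b1 - b2 - b3 - b4 - c4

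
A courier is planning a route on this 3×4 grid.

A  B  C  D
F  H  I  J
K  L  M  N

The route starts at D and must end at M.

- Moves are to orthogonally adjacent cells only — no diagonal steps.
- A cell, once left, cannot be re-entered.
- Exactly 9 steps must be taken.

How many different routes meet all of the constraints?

7

Need simple routes of exactly 9 moves from D to M (Manhattan distance 3, so 3 moves are spent on a detour and 3 undoing it).
Enumerating: D J I C B H F K L M | D J I C B A F K L M | D J I C B A F H L M | D J I H B A F K L M | D C I H B A F K L M | D C B A F K L H I M | D C B A F H I J N M.
That gives 7 routes.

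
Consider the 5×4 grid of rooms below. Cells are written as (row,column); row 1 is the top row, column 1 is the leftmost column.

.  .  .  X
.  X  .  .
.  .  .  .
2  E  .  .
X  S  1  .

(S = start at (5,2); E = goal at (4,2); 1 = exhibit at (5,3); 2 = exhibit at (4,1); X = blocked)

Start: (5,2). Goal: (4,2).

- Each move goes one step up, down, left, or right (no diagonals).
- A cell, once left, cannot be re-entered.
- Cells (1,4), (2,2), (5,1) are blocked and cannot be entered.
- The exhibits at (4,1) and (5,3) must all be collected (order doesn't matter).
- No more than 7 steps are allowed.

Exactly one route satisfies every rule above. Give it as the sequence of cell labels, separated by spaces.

(5,2) (5,3) (4,3) (3,3) (3,2) (3,1) (4,1) (4,2)

The 7-move cap with required stops at (4,1), (5,3) leaves no slack for detours.
Route from (5,2): right 1 to (5,3), up 2 to (3,3), left 2 to (3,1), down 1 to (4,1), right 1 to (4,2) — 7 moves in all.
Check: all required cells visited; 7 ≤ 7 moves.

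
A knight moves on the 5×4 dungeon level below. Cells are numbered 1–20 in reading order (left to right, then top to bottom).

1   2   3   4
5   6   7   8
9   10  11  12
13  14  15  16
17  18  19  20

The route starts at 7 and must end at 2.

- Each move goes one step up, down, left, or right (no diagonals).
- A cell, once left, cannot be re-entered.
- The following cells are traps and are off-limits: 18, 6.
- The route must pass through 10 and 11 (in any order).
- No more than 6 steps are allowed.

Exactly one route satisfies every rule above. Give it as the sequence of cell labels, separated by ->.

7 -> 11 -> 10 -> 9 -> 5 -> 1 -> 2

The budget equals the shortest possible length, so every move has to be on a shortest route through the required cells.
Route from 7: down 1 to 11, left 2 to 9, up 2 to 1, right 1 to 2 — 6 moves in all.
Check: all required cells visited; 6 ≤ 6 moves.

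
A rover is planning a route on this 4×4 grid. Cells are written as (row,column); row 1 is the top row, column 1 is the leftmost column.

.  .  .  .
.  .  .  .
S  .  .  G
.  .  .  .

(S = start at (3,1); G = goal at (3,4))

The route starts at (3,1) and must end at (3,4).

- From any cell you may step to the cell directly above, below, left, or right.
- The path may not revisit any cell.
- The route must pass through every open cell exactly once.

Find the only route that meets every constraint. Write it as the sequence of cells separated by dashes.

Need to visit all 16 open cells exactly once, starting at (3,1) and ending at (3,4).
Cell (4,1) has only two open neighbours ((3,1) and (4,2)), so the path must pass straight through it: one of those is the cell it's entered from and the other is where it exits.
Route from (3,1): down 1 to (4,1), right 1 to (4,2), up 2 to (2,2), left 1 to (2,1), up 1 to (1,1), right 3 to (1,4), down 1 to (2,4), left 1 to (2,3), down 2 to (4,3), right 1 to (4,4), up 1 to (3,4) — 15 moves in all.
Check: all 16 open cells covered.

(3,1) - (4,1) - (4,2) - (3,2) - (2,2) - (2,1) - (1,1) - (1,2) - (1,3) - (1,4) - (2,4) - (2,3) - (3,3) - (4,3) - (4,4) - (3,4)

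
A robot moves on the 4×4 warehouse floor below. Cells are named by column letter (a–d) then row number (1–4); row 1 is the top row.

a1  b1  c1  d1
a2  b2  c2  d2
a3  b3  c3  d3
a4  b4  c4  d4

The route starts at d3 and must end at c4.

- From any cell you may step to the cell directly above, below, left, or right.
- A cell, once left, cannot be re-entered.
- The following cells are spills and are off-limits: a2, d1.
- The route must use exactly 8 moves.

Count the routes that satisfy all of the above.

Need simple routes of exactly 8 moves from d3 to c4 (Manhattan distance 2, so 3 moves are spent on a detour and 3 undoing it).
Enumerating: d3 d2 c2 c1 b1 b2 b3 b4 c4 | d3 d2 c2 c1 b1 b2 b3 c3 c4 | d3 d2 c2 c3 b3 a3 a4 b4 c4 | d3 d2 c2 b2 b3 a3 a4 b4 c4 | d3 c3 c2 c1 b1 b2 b3 b4 c4 | d3 c3 c2 b2 b3 a3 a4 b4 c4.
That gives 6 routes.

6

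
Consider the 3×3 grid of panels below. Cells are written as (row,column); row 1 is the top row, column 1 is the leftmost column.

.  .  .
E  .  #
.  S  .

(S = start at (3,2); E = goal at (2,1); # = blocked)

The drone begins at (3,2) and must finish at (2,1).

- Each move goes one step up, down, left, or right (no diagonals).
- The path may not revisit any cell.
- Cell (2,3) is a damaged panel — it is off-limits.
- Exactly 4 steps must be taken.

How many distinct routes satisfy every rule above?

1

Need simple routes of exactly 4 moves from (3,2) to (2,1) (Manhattan distance 2, so 1 moves are spent on a detour and 1 undoing it).
Enumerating: (3,2) (2,2) (1,2) (1,1) (2,1).
That gives 1 route.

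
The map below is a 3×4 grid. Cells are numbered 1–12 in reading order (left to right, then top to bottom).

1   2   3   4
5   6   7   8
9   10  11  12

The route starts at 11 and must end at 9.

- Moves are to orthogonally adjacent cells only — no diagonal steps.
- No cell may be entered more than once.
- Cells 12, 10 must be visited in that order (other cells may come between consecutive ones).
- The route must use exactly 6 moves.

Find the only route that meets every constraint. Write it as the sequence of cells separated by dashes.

11 - 12 - 8 - 7 - 6 - 10 - 9

The waypoints must appear in the order 12, 10, with no cell reused.
Route from 11: right to 12, up to 8, 2× left (reaching 6), down to 10, left to 9 — 6 moves in all.
Check: order respected (12 at step 1, 10 at step 5); 6 moves as required.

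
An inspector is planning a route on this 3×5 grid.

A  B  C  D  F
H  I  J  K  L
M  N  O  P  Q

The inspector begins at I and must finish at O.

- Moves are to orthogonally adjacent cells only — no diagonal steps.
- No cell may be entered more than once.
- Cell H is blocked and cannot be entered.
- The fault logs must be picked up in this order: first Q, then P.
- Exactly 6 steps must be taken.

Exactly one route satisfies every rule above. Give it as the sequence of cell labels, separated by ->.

The waypoints must appear in the order Q, P, with no cell reused.
Route from I: right 3 to L, down 1 to Q, left 2 to O — 6 moves in all.
Check: order respected (Q at step 4, P at step 5); 6 moves as required.

I -> J -> K -> L -> Q -> P -> O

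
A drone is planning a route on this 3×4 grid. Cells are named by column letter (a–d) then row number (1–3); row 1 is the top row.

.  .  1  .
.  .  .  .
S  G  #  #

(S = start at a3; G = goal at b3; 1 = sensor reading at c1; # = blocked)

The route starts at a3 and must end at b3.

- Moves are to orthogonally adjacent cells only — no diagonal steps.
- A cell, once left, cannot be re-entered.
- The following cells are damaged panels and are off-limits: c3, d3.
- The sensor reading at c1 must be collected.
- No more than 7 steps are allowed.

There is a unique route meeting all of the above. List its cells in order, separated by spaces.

a3 a2 a1 b1 c1 c2 b2 b3

Any route must reach c1 and still end at b3 within 7 moves, so the order of the required stops is forced.
Route from a3: up 2 to a1, right 2 to c1, down 1 to c2, left 1 to b2, down 1 to b3 — 7 moves in all.
Check: all required cells visited; 7 ≤ 7 moves.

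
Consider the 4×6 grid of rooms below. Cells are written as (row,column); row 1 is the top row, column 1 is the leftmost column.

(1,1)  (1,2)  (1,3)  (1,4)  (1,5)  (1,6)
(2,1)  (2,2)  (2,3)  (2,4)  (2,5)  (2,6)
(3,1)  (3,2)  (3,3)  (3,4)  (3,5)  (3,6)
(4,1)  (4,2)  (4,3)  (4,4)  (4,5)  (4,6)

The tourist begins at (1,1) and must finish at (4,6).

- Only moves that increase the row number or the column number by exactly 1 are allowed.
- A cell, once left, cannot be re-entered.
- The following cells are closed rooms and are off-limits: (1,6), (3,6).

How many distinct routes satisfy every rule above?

A right/down-only route from (1,1) to (4,6) makes exactly 3 down-moves and 5 right-moves in some order.
With no other constraints that would be C(8,3) = 56 routes.
Subtract routes through each blocked cell (inclusion–exclusion for overlaps): − through (1,6): 1 − through (3,6): 21 + through (1,6)&(3,6): 1 → 35.
That gives 35 routes.

35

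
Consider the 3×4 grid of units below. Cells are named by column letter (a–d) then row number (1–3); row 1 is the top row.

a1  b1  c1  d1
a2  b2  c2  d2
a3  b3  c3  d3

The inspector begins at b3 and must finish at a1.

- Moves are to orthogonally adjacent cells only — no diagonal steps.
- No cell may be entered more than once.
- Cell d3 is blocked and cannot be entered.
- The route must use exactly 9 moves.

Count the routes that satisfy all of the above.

Need simple routes of exactly 9 moves from b3 to a1 (Manhattan distance 3, so 3 moves are spent on a detour and 3 undoing it).
Enumerating: b3 a3 a2 b2 c2 d2 d1 c1 b1 a1 | b3 c3 c2 d2 d1 c1 b1 b2 a2 a1.
That gives 2 routes.

2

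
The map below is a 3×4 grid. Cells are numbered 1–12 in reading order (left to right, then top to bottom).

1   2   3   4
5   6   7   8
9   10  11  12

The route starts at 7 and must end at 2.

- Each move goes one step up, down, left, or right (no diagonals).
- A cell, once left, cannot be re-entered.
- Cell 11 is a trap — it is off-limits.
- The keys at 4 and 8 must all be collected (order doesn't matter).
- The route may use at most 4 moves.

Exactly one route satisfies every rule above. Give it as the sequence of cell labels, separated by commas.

7, 8, 4, 3, 2

The 4-move cap with required stops at 4, 8 leaves no slack for detours.
Route from 7: right to 8, up to 4, 2× left (reaching 2) — 4 moves in all.
Check: all required cells visited; 4 ≤ 4 moves.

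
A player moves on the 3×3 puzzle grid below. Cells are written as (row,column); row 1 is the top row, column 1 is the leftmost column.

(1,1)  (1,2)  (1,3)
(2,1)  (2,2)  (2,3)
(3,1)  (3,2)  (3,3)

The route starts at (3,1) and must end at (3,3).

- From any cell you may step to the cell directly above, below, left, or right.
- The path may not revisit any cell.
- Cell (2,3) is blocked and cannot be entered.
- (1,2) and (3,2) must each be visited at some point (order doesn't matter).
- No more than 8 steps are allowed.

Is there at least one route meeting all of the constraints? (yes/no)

yes

One route that works: (3,1) → (2,1) → (1,1) → (1,2) → (2,2) → (3,2) → (3,3).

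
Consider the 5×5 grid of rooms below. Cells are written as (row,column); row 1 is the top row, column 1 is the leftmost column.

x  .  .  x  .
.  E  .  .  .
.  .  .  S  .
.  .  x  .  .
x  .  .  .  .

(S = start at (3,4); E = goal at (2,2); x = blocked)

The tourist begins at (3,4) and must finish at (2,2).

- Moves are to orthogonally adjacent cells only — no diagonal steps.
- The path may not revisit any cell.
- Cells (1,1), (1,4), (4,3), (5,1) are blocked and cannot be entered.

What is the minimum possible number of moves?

3

The Manhattan distance from (3,4) to (2,2) is |3−2| + |4−2| = 3, so at least 3 moves are needed.
A route of 3 moves achieves this: (3,4) → (2,4) → (2,3) → (2,2).
Since 3 matches the lower bound, it is optimal.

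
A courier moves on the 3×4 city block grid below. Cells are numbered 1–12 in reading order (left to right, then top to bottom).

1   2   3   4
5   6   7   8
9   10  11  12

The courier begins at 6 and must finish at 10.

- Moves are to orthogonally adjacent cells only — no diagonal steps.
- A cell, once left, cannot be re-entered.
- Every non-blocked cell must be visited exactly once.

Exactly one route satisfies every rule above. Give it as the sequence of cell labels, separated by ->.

Need to visit all 12 open cells exactly once, starting at 6 and ending at 10.
Cell 9 has only two open neighbours (5 and 10), so the path must pass straight through it: one of those is the cell it's entered from and the other is where it exits.
Route from 6: right to 7, down to 11, right to 12, 2× up (reaching 4), 3× left (reaching 1), 2× down (reaching 9), right to 10 — 11 moves in all.
Check: all 12 open cells covered.

6 -> 7 -> 11 -> 12 -> 8 -> 4 -> 3 -> 2 -> 1 -> 5 -> 9 -> 10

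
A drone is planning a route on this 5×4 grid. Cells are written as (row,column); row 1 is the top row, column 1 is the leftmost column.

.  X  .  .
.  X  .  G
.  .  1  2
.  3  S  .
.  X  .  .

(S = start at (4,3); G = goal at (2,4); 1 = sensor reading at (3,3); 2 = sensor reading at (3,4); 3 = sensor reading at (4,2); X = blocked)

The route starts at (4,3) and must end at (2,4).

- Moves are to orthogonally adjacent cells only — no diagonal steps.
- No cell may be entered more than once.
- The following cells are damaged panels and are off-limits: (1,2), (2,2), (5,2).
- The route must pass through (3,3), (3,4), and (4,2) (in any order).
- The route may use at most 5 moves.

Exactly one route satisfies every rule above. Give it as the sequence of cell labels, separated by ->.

(4,3) -> (4,2) -> (3,2) -> (3,3) -> (3,4) -> (2,4)

Any route must reach (3,3), (3,4), and (4,2) and still end at (2,4) within 5 moves, so the order of the required stops is forced.
Route from (4,3): left 1 to (4,2), up 1 to (3,2), right 2 to (3,4), up 1 to (2,4) — 5 moves in all.
Check: all required cells visited; 5 ≤ 5 moves.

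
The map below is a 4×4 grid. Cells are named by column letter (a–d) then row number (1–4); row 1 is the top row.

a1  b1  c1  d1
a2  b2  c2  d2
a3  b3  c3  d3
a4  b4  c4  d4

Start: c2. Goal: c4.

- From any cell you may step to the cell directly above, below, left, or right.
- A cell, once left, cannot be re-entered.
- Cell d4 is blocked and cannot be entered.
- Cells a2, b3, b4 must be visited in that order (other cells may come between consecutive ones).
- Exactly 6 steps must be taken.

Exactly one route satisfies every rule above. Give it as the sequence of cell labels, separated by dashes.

c2 - b2 - a2 - a3 - b3 - b4 - c4

The waypoints must appear in the order a2, b3, b4, with no cell reused.
Route from c2: 2× left (reaching a2), down to a3, right to b3, down to b4, right to c4 — 6 moves in all.
Check: order respected (a2 at step 2, b3 at step 4, b4 at step 5); 6 moves as required.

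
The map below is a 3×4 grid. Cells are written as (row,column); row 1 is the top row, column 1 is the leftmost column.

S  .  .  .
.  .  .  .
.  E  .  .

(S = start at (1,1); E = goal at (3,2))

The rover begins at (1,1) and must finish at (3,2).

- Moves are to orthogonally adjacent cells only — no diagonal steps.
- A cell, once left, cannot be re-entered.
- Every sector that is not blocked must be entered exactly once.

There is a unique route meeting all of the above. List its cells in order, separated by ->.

Need to visit all 12 open cells exactly once, starting at (1,1) and ending at (3,2).
Route from (1,1): right 3 to (1,4), down 2 to (3,4), left 1 to (3,3), up 1 to (2,3), left 2 to (2,1), down 1 to (3,1), right 1 to (3,2) — 11 moves in all.
Check: all 12 open cells covered.

(1,1) -> (1,2) -> (1,3) -> (1,4) -> (2,4) -> (3,4) -> (3,3) -> (2,3) -> (2,2) -> (2,1) -> (3,1) -> (3,2)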